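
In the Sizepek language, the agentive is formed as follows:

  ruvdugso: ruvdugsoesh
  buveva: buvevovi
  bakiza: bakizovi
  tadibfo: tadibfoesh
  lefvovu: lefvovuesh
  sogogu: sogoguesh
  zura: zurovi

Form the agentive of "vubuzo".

bakiza and lefvovu both have 3 vowels yet inflect differently (bakizovi, lefvovuesh), so the number of vowels is not what conditions the rule; the final letter is.
"vubuzo" ends in -o. The stems ending in -o (tadibfo → tadibfoesh, ruvdugso → ruvdugsoesh) add -esh.
The other pattern: stems ending in -a drop the final letter and add -ovi.
So vubuzo → vubuzoesh.

vubuzoesh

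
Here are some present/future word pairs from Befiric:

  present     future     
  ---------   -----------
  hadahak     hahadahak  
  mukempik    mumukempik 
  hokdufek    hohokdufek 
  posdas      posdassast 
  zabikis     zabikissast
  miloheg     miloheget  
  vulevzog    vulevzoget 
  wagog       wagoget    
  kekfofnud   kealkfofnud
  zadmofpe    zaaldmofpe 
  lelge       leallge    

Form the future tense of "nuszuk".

hadahak and posdas both have last vowel 'a' yet inflect differently (hahadahak, posdassast), so the last vowel is not what conditions the rule; the final letter is.
"nuszuk" ends in -k. The stems ending in -k (hadahak → hahadahak, mukempik → mumukempik, hokdufek → hohokdufek) repeat the first consonant+vowel as a prefix.
The other patterns: stems ending in -s double the final consonant and add -ast; stems ending in -g add -et; stems ending in -d or -e insert -al- after the first vowel.
So nuszuk → nunuszuk.

nunuszuk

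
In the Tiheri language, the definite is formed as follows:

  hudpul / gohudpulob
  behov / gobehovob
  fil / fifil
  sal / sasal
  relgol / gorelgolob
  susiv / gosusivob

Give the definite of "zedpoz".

gozedpozob

hudpul and sal both end in -l yet inflect differently (gohudpulob, sasal), so the final letter is not what conditions the rule; the number of vowels is.
"zedpoz" has 2 vowels. The stems with 2 vowels (susiv → gosusivob, hudpul → gohudpulob, relgol → gorelgolob) add go- … -ob around the stem.
The other pattern: stems with 1 vowel repeat the first consonant+vowel as a prefix.
So zedpoz → gozedpozob.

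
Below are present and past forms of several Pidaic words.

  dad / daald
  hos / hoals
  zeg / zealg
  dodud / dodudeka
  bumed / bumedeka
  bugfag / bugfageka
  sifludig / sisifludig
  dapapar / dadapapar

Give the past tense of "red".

reald

dad and dodud both end in -d yet inflect differently (daald, dodudeka), so the final letter is not what conditions the rule; the number of vowels is.
"red" has 1 vowel. The stems with 1 vowel (dad → daald, hos → hoals, zeg → zealg) insert -al- after the first vowel.
So red → reald.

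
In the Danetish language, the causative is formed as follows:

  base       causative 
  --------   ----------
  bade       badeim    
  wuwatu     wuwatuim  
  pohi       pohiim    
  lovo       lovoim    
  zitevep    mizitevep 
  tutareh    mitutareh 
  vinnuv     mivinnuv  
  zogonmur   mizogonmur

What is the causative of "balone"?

bade and zitevep both have last vowel 'e' yet inflect differently (badeim, mizitevep), so the last vowel is not what conditions the rule; whether the stem ends in a vowel or a consonant is.
"balone" ends in a vowel. The stems ending in a vowel (bade → badeim, wuwatu → wuwatuim, pohi → pohiim) add -im.
The other pattern: stems ending in a consonant add the prefix mi-.
So balone → baloneim.

baloneim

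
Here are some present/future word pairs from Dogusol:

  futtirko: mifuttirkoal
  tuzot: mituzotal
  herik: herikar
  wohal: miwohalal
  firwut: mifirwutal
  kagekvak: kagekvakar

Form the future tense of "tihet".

"tihet" ends in -t. The stems ending in -t (firwut → mifirwutal, tuzot → mituzotal) add mi- … -al around the stem.
The other pattern: stems ending in -k add -ar.
So tihet → mitihetal.

mitihetal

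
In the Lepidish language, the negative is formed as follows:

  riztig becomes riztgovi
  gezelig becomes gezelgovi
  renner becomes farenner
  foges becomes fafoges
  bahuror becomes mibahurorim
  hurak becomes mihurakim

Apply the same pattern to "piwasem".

renner and bahuror both end in -r yet inflect differently (farenner, mibahurorim), so the final letter is not what conditions the rule; the last vowel is.
"piwasem" has last vowel 'e'. The stems whose last vowel is 'e' (renner → farenner, foges → fafoges) add the prefix fa-.
The other patterns: stems whose last vowel is 'i' delete the last vowel and add -ovi; stems whose last vowel is 'a' or 'o' add mi- … -im around the stem.
So piwasem → fapiwasem.

fapiwasem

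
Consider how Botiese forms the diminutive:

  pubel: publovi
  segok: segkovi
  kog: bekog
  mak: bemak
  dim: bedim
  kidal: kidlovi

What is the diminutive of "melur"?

melrovi

mak and segok both end in -k yet inflect differently (bemak, segkovi), so the final letter is not what conditions the rule; the number of vowels is.
"melur" has 2 vowels. The stems with 2 vowels (segok → segkovi, kidal → kidlovi, pubel → publovi) delete the last vowel and add -ovi.
So melur → melrovi.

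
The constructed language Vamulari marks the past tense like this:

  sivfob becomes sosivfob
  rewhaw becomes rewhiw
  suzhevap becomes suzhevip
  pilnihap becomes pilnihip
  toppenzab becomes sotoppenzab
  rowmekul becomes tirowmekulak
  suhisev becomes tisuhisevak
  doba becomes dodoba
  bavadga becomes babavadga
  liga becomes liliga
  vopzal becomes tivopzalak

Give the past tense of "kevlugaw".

vopzal and bavadga both have last vowel 'a' yet inflect differently (tivopzalak, babavadga), so the last vowel is not what conditions the rule; the final letter is.
"kevlugaw" ends in -w. The one such stem in the data (rewhaw → rewhiw) changes the last vowel to 'i' (as do suzhevap, pilnihap), so the same rule applies.
The other patterns: stems ending in -l or -v add ti- … -ak around the stem; stems ending in -a repeat the first consonant+vowel as a prefix; stems ending in -b add the prefix so-.
So kevlugaw → kevlugiw.

kevlugiw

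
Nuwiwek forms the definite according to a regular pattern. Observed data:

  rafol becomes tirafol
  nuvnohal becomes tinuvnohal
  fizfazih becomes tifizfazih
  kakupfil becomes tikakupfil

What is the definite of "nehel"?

Every pair shown (rafol → tirafol, nuvnohal → tinuvnohal, fizfazih → tifizfazih, …) follows the same rule: add the prefix ti-.
So nehel → tinehel.

tinehel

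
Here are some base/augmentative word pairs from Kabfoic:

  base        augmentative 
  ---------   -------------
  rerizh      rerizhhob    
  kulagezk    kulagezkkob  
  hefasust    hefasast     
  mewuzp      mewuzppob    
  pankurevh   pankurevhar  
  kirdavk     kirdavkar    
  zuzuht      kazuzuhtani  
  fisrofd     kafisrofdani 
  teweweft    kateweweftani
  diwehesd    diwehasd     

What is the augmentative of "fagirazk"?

fagirazkkob

kirdavk and kulagezk both end in -k yet inflect differently (kirdavkar, kulagezkkob), so the final letter is not what conditions the rule; the second-to-last letter is.
"fagirazk" has second-to-last letter 'z'. The stems whose second-to-last letter is 'z' (kulagezk → kulagezkkob, mewuzp → mewuzppob, rerizh → rerizhhob) double the final consonant and add -ob.
So fagirazk → fagirazkkob.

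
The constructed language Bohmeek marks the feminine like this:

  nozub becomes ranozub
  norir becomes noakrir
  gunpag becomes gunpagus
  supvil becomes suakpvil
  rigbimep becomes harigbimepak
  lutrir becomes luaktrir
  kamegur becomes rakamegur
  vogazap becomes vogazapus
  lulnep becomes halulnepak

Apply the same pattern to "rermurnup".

lulnep and vogazap both end in -p yet inflect differently (halulnepak, vogazapus), so the final letter is not what conditions the rule; the last vowel is.
"rermurnup" has last vowel 'u'. The stems whose last vowel is 'u' (kamegur → rakamegur, nozub → ranozub) add the prefix ra-.
So rermurnup → rarermurnup.

rarermurnup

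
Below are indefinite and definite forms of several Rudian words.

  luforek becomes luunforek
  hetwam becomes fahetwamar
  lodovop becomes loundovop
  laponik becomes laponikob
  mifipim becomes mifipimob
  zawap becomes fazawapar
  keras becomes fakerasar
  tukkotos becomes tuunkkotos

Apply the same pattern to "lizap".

falizapar

mifipim and hetwam both end in -m yet inflect differently (mifipimob, fahetwamar), so the final letter is not what conditions the rule; the last vowel is.
"lizap" has last vowel 'a'. The stems whose last vowel is 'a' (zawap → fazawapar, hetwam → fahetwamar, keras → fakerasar) add fa- … -ar around the stem.
So lizap → falizapar.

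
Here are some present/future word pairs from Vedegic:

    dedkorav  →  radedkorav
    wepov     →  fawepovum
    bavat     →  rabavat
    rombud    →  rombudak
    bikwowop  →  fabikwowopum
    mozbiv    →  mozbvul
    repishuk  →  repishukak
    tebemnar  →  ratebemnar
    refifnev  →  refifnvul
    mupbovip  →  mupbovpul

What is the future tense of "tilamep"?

wepov and dedkorav both end in -v yet inflect differently (fawepovum, radedkorav), so the final letter is not what conditions the rule; the last vowel is.
"tilamep" has last vowel 'e'. The one such stem in the data (refifnev → refifnvul) deletes the last vowel and adds -ul (as do mupbovip, mozbiv), so the same rule applies.
The other patterns: stems whose last vowel is 'o' add fa- … -um around the stem; stems whose last vowel is 'a' add the prefix ra-; stems whose last vowel is 'u' add -ak.
So tilamep → tilampul.

tilampul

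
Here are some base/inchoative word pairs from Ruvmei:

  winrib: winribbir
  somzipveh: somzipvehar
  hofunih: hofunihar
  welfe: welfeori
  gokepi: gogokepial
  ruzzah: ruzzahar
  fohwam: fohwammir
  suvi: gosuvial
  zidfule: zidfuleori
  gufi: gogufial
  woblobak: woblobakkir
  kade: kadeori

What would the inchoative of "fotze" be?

zidfule and somzipveh both have last vowel 'e' yet inflect differently (zidfuleori, somzipvehar), so the last vowel is not what conditions the rule; the final letter is.
"fotze" ends in -e. The stems ending in -e (zidfule → zidfuleori, kade → kadeori, welfe → welfeori) add -ori.
The other patterns: stems ending in -i add go- … -al around the stem; stems ending in -h add -ar; stems ending in -b, -k or -m double the final consonant and add -ir.
So fotze → fotzeori.

fotzeori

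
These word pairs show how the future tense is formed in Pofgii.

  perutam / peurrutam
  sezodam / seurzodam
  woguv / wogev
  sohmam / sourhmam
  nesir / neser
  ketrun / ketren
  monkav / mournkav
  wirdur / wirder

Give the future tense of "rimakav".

riurmakav

monkav and woguv both end in -v yet inflect differently (mournkav, wogev), so the final letter is not what conditions the rule; the last vowel is.
"rimakav" has last vowel 'a'. The stems whose last vowel is 'a' (perutam → peurrutam, sohmam → sourhmam, sezodam → seurzodam) insert -ur- after the first vowel.
So rimakav → riurmakav.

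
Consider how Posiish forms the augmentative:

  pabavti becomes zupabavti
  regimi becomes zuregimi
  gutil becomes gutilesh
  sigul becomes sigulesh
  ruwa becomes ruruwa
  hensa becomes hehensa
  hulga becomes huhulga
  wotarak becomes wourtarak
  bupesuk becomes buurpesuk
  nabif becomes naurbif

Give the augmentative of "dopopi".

zudopopi

pabavti and gutil both have last vowel 'i' yet inflect differently (zupabavti, gutilesh), so the last vowel is not what conditions the rule; the final letter is.
"dopopi" ends in -i. The stems ending in -i (pabavti → zupabavti, regimi → zuregimi) add the prefix zu-.
The other patterns: stems ending in -l add -esh; stems ending in -a repeat the first consonant+vowel as a prefix; stems ending in -f or -k insert -ur- after the first vowel.
So dopopi → zudopopi.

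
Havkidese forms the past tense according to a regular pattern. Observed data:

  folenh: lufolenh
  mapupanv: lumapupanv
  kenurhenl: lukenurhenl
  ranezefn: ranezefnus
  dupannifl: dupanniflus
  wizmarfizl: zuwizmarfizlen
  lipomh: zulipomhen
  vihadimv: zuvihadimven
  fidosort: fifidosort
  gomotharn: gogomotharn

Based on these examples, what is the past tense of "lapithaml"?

zulapithamlen

kenurhenl and dupannifl both end in -l yet inflect differently (lukenurhenl, dupanniflus), so the final letter is not what conditions the rule; the second-to-last letter is.
"lapithaml" has second-to-last letter 'm'. The stems whose second-to-last letter is 'm' (lipomh → zulipomhen, vihadimv → zuvihadimven) add zu- … -en around the stem.
The other patterns: stems whose second-to-last letter is 'n' add the prefix lu-; stems whose second-to-last letter is 'f' add -us; stems whose second-to-last letter is 'r' repeat the first consonant+vowel as a prefix.
So lapithaml → zulapithamlen.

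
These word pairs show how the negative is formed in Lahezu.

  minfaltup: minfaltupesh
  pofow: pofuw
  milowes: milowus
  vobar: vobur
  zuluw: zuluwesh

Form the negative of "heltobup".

heltobupesh

zuluw and pofow both end in -w yet inflect differently (zuluwesh, pofuw), so the final letter is not what conditions the rule; the last vowel is.
"heltobup" has last vowel 'u'. The stems whose last vowel is 'u' (minfaltup → minfaltupesh, zuluw → zuluwesh) add -esh.
The other pattern: stems whose last vowel is 'a', 'e' or 'o' change the last vowel to 'u'.
So heltobup → heltobupesh.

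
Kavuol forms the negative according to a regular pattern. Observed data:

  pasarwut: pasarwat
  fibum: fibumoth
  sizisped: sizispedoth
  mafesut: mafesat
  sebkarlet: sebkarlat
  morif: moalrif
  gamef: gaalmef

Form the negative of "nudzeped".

gamef and sebkarlet both have last vowel 'e' yet inflect differently (gaalmef, sebkarlat), so the last vowel is not what conditions the rule; the final letter is.
"nudzeped" ends in -d. The one such stem in the data (sizisped → sizispedoth) adds -oth, so the same rule applies.
The other patterns: stems ending in -f insert -al- after the first vowel; stems ending in -t change the last vowel to 'a'.
So nudzeped → nudzepedoth.

nudzepedoth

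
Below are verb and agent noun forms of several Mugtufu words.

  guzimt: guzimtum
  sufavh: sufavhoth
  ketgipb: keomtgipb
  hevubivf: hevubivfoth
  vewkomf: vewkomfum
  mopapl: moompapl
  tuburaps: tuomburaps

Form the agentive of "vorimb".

vorimbum

hevubivf and vewkomf both end in -f yet inflect differently (hevubivfoth, vewkomfum), so the final letter is not what conditions the rule; the second-to-last letter is.
"vorimb" has second-to-last letter 'm'. The stems whose second-to-last letter is 'm' (guzimt → guzimtum, vewkomf → vewkomfum) add -um.
So vorimb → vorimbum.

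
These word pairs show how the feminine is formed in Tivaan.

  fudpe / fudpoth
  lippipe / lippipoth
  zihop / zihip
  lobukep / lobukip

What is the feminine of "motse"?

motsoth

fudpe and lobukep both have last vowel 'e' yet inflect differently (fudpoth, lobukip), so the last vowel is not what conditions the rule; whether the stem ends in a vowel or a consonant is.
"motse" ends in a vowel. The stems ending in a vowel (fudpe → fudpoth, lippipe → lippipoth) drop the final letter and add -oth.
The other pattern: stems ending in a consonant change the last vowel to 'i'.
So motse → motsoth.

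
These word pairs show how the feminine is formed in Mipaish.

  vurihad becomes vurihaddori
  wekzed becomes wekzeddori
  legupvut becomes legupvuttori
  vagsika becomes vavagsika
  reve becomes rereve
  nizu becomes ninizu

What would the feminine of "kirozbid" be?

"kirozbid" ends in a consonant. The stems ending in a consonant (vurihad → vurihaddori, wekzed → wekzeddori, legupvut → legupvuttori) double the final consonant and add -ori.
The other pattern: stems ending in a vowel repeat the first consonant+vowel as a prefix.
So kirozbid → kirozbiddori.

kirozbiddori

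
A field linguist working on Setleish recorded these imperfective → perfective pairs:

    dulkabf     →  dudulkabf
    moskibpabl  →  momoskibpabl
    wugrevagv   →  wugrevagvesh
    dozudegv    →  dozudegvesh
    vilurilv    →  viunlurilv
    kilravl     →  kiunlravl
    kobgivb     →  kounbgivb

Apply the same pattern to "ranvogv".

"ranvogv" has second-to-last letter 'g'. The stems whose second-to-last letter is 'g' (wugrevagv → wugrevagvesh, dozudegv → dozudegvesh) add -esh.
The other patterns: stems whose second-to-last letter is 'b' repeat the first consonant+vowel as a prefix; stems whose second-to-last letter is 'l' or 'v' insert -un- after the first vowel.
So ranvogv → ranvogvesh.

ranvogvesh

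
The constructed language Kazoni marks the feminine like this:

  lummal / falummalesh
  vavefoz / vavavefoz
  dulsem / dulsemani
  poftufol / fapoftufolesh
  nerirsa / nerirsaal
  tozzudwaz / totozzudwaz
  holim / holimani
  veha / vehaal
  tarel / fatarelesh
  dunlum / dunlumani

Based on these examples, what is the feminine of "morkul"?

nerirsa and tozzudwaz both have last vowel 'a' yet inflect differently (nerirsaal, totozzudwaz), so the last vowel is not what conditions the rule; the final letter is.
"morkul" ends in -l. The stems ending in -l (poftufol → fapoftufolesh, tarel → fatarelesh, lummal → falummalesh) add fa- … -esh around the stem.
So morkul → famorkulesh.

famorkulesh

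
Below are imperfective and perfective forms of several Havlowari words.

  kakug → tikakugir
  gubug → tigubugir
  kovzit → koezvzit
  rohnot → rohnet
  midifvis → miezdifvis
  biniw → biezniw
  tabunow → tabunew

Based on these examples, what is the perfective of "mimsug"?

timimsugir

"mimsug" has last vowel 'u'. The stems whose last vowel is 'u' (gubug → tigubugir, kakug → tikakugir) add ti- … -ir around the stem.
So mimsug → timimsugir.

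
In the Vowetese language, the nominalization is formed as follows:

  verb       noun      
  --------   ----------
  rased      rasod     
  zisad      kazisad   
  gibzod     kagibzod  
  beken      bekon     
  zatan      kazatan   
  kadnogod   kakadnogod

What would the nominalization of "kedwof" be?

rased and zisad both end in -d yet inflect differently (rasod, kazisad), so the final letter is not what conditions the rule; the last vowel is.
"kedwof" has last vowel 'o'. The stems whose last vowel is 'o' (kadnogod → kakadnogod, gibzod → kagibzod) add the prefix ka-.
The other pattern: stems whose last vowel is 'e' change the last vowel to 'o'.
So kedwof → kakedwof.

kakedwof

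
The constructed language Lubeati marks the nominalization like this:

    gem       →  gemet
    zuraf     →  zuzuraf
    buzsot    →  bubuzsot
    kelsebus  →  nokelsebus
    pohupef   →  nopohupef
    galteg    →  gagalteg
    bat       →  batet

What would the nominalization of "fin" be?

finet

bat and buzsot both end in -t yet inflect differently (batet, bubuzsot), so the final letter is not what conditions the rule; the number of vowels is.
"fin" has 1 vowel. The stems with 1 vowel (bat → batet, gem → gemet) add -et.
So fin → finet.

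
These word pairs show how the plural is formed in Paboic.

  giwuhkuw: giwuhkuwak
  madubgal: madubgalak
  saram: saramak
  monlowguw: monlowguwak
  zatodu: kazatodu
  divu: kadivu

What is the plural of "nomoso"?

monlowguw and divu both have last vowel 'u' yet inflect differently (monlowguwak, kadivu), so the last vowel is not what conditions the rule; whether the stem ends in a vowel or a consonant is.
"nomoso" ends in a vowel. The stems ending in a vowel (divu → kadivu, zatodu → kazatodu) add the prefix ka-.
So nomoso → kanomoso.

kanomoso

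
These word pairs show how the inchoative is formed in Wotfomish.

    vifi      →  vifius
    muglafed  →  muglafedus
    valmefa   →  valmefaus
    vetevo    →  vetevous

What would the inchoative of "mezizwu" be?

Every pair shown (vifi → vifius, muglafed → muglafedus, valmefa → valmefaus, …) follows the same rule: add -us.
So mezizwu → mezizwuus.

mezizwuus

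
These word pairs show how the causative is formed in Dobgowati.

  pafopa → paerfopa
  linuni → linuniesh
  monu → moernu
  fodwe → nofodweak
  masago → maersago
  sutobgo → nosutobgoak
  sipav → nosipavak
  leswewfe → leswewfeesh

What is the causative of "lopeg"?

lopegesh

"lopeg" begins with l-. The stems beginning with l- (linuni → linuniesh, leswewfe → leswewfeesh) add -esh.
So lopeg → lopegesh.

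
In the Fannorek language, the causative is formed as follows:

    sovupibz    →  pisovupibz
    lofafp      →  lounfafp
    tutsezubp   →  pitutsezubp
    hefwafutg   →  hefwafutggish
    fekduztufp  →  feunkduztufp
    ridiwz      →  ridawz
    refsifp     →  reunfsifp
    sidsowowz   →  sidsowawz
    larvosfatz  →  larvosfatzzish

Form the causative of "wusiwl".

wusawl

sovupibz and larvosfatz both end in -z yet inflect differently (pisovupibz, larvosfatzzish), so the final letter is not what conditions the rule; the second-to-last letter is.
"wusiwl" has second-to-last letter 'w'. The stems whose second-to-last letter is 'w' (ridiwz → ridawz, sidsowowz → sidsowawz) change the last vowel to 'a'.
So wusiwl → wusawl.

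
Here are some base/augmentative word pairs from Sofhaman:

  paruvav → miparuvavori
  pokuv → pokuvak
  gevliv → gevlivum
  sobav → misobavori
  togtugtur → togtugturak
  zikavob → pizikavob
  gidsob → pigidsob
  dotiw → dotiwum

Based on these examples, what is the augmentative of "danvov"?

pidanvov

sobav and gevliv both end in -v yet inflect differently (misobavori, gevlivum), so the final letter is not what conditions the rule; the last vowel is.
"danvov" has last vowel 'o'. The stems whose last vowel is 'o' (zikavob → pizikavob, gidsob → pigidsob) add the prefix pi-.
The other patterns: stems whose last vowel is 'a' add mi- … -ori around the stem; stems whose last vowel is 'i' add -um; stems whose last vowel is 'u' add -ak.
So danvov → pidanvov.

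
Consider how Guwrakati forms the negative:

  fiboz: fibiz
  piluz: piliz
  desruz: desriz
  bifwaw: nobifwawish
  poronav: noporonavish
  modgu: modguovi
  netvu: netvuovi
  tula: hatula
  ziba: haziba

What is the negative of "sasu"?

piluz and modgu both have last vowel 'u' yet inflect differently (piliz, modguovi), so the last vowel is not what conditions the rule; the final letter is.
"sasu" ends in -u. The stems ending in -u (modgu → modguovi, netvu → netvuovi) add -ovi.
The other patterns: stems ending in -z change the last vowel to 'i'; stems ending in -v or -w add no- … -ish around the stem; stems ending in -a add the prefix ha-.
So sasu → sasuovi.

sasuovi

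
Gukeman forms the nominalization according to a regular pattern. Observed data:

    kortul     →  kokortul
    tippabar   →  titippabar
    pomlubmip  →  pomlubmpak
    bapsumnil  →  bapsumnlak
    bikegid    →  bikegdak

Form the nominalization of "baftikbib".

baftikbbak

bapsumnil and kortul both end in -l yet inflect differently (bapsumnlak, kokortul), so the final letter is not what conditions the rule; the last vowel is.
"baftikbib" has last vowel 'i'. The stems whose last vowel is 'i' (bapsumnil → bapsumnlak, bikegid → bikegdak, pomlubmip → pomlubmpak) delete the last vowel and add -ak.
The other pattern: stems whose last vowel is 'a' or 'u' repeat the first consonant+vowel as a prefix.
So baftikbib → baftikbbak.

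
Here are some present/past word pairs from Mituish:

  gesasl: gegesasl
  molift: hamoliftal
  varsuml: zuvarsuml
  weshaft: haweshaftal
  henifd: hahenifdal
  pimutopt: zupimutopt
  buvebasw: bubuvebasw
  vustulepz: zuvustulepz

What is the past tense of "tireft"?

hatireftal

"tireft" has second-to-last letter 'f'. The stems whose second-to-last letter is 'f' (henifd → hahenifdal, weshaft → haweshaftal, molift → hamoliftal) add ha- … -al around the stem.
So tireft → hatireftal.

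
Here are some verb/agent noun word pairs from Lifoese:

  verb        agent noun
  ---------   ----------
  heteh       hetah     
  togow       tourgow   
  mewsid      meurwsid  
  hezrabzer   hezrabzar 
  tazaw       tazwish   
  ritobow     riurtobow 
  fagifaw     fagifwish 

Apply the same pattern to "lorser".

lorsar

fagifaw and togow both end in -w yet inflect differently (fagifwish, tourgow), so the final letter is not what conditions the rule; the last vowel is.
"lorser" has last vowel 'e'. The stems whose last vowel is 'e' (hezrabzer → hezrabzar, heteh → hetah) change the last vowel to 'a'.
The other patterns: stems whose last vowel is 'a' delete the last vowel and add -ish; stems whose last vowel is 'i' or 'o' insert -ur- after the first vowel.
So lorser → lorsar.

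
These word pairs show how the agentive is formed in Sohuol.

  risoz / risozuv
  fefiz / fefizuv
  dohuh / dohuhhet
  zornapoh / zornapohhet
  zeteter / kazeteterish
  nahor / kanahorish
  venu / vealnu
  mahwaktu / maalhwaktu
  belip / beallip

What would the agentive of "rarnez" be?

rarnezuv

risoz and zornapoh both have last vowel 'o' yet inflect differently (risozuv, zornapohhet), so the last vowel is not what conditions the rule; the final letter is.
"rarnez" ends in -z. The stems ending in -z (risoz → risozuv, fefiz → fefizuv) add -uv.
So rarnez → rarnezuv.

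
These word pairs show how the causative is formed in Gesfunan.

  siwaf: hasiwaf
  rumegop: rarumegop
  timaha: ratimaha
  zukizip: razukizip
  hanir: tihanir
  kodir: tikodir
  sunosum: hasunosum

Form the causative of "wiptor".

"wiptor" ends in -r. The stems ending in -r (hanir → tihanir, kodir → tikodir) add the prefix ti-.
The other patterns: stems ending in -f or -m add the prefix ha-; stems ending in -a or -p add the prefix ra-.
So wiptor → tiwiptor.

tiwiptor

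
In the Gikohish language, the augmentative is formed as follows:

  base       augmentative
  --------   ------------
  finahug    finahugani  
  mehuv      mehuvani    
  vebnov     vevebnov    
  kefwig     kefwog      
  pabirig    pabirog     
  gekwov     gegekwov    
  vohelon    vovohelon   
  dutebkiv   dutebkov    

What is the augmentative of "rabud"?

dutebkiv and vebnov both end in -v yet inflect differently (dutebkov, vevebnov), so the final letter is not what conditions the rule; the last vowel is.
"rabud" has last vowel 'u'. The stems whose last vowel is 'u' (mehuv → mehuvani, finahug → finahugani) add -ani.
The other patterns: stems whose last vowel is 'i' change the last vowel to 'o'; stems whose last vowel is 'o' repeat the first consonant+vowel as a prefix.
So rabud → rabudani.

rabudani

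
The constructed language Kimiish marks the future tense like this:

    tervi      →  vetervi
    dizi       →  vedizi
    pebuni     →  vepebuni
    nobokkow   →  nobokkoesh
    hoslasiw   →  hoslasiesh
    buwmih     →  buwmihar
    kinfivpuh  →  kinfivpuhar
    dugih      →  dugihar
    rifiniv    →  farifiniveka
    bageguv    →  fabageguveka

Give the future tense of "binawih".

tervi and hoslasiw both have last vowel 'i' yet inflect differently (vetervi, hoslasiesh), so the last vowel is not what conditions the rule; the final letter is.
"binawih" ends in -h. The stems ending in -h (buwmih → buwmihar, kinfivpuh → kinfivpuhar, dugih → dugihar) add -ar.
The other patterns: stems ending in -i add the prefix ve-; stems ending in -w drop the final letter and add -esh; stems ending in -v add fa- … -eka around the stem.
So binawih → binawihar.

binawihar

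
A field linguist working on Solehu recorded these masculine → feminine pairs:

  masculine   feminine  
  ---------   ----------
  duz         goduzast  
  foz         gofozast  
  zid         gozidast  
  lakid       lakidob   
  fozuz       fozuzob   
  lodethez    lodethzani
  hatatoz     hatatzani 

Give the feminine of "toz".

zid and lakid both end in -d yet inflect differently (gozidast, lakidob), so the final letter is not what conditions the rule; the number of vowels is.
"toz" has 1 vowel. The stems with 1 vowel (duz → goduzast, foz → gofozast, zid → gozidast) add go- … -ast around the stem.
So toz → gotozast.

gotozast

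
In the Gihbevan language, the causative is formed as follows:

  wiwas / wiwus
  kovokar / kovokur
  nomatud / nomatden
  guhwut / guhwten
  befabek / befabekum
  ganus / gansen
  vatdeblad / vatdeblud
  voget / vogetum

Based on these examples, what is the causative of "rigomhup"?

rigomhpen

wiwas and ganus both end in -s yet inflect differently (wiwus, gansen), so the final letter is not what conditions the rule; the last vowel is.
"rigomhup" has last vowel 'u'. The stems whose last vowel is 'u' (guhwut → guhwten, ganus → gansen, nomatud → nomatden) delete the last vowel and add -en.
The other patterns: stems whose last vowel is 'a' change the last vowel to 'u'; stems whose last vowel is 'e' add -um.
So rigomhup → rigomhpen.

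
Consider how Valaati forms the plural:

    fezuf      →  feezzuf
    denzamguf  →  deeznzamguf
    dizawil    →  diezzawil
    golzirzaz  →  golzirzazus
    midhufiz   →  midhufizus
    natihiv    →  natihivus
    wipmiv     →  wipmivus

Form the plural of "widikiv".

widikivus

dizawil and midhufiz both have last vowel 'i' yet inflect differently (diezzawil, midhufizus), so the last vowel is not what conditions the rule; the final letter is.
"widikiv" ends in -v. The stems ending in -v (natihiv → natihivus, wipmiv → wipmivus) add -us.
The other pattern: stems ending in -f or -l insert -ez- after the first vowel.
So widikiv → widikivus.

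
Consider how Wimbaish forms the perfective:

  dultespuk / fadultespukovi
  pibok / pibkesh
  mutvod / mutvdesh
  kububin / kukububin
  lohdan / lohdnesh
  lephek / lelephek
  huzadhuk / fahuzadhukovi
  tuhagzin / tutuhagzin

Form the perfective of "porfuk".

faporfukovi

"porfuk" has last vowel 'u'. The stems whose last vowel is 'u' (dultespuk → fadultespukovi, huzadhuk → fahuzadhukovi) add fa- … -ovi around the stem.
The other patterns: stems whose last vowel is 'e' or 'i' repeat the first consonant+vowel as a prefix; stems whose last vowel is 'a' or 'o' delete the last vowel and add -esh.
So porfuk → faporfukovi.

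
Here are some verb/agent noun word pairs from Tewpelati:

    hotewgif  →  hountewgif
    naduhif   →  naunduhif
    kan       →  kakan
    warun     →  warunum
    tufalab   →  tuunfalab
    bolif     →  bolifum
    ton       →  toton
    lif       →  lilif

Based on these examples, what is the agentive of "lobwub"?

lobwubum

ton and warun both end in -n yet inflect differently (toton, warunum), so the final letter is not what conditions the rule; the number of vowels is.
"lobwub" has 2 vowels. The stems with 2 vowels (warun → warunum, bolif → bolifum) add -um.
The other patterns: stems with 1 vowel repeat the first consonant+vowel as a prefix; stems with 3 vowels insert -un- after the first vowel.
So lobwub → lobwubum.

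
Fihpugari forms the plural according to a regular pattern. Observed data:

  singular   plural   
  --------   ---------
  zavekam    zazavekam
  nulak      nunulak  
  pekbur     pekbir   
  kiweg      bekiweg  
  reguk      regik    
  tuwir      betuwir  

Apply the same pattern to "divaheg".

nulak and reguk both end in -k yet inflect differently (nunulak, regik), so the final letter is not what conditions the rule; the last vowel is.
"divaheg" has last vowel 'e'. The one such stem in the data (kiweg → bekiweg) adds the prefix be-, so the same rule applies.
So divaheg → bedivaheg.

bedivaheg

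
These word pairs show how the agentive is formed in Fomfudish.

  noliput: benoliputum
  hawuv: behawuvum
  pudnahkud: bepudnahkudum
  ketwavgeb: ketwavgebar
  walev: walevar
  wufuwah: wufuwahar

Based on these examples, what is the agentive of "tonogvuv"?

"tonogvuv" has last vowel 'u'. The stems whose last vowel is 'u' (noliput → benoliputum, hawuv → behawuvum, pudnahkud → bepudnahkudum) add be- … -um around the stem.
So tonogvuv → betonogvuvum.

betonogvuvum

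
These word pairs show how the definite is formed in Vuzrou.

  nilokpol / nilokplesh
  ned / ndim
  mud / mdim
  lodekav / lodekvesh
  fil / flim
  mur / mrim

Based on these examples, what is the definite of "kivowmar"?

nilokpol and fil both end in -l yet inflect differently (nilokplesh, flim), so the final letter is not what conditions the rule; the number of vowels is.
"kivowmar" has 3 vowels. The stems with 3 vowels (nilokpol → nilokplesh, lodekav → lodekvesh) delete the last vowel and add -esh.
So kivowmar → kivowmresh.

kivowmresh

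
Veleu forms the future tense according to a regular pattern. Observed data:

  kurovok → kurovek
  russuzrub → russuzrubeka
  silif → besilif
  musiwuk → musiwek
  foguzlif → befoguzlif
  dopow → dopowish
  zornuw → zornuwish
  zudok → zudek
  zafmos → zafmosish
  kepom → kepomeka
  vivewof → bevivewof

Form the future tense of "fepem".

"fepem" ends in -m. The one such stem in the data (kepom → kepomeka) adds -eka, so the same rule applies.
So fepem → fepemeka.

fepemeka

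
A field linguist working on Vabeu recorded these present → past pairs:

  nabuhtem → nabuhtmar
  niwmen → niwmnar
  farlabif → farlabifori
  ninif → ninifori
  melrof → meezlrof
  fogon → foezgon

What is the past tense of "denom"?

deeznom

farlabif and melrof both end in -f yet inflect differently (farlabifori, meezlrof), so the final letter is not what conditions the rule; the last vowel is.
"denom" has last vowel 'o'. The stems whose last vowel is 'o' (melrof → meezlrof, fogon → foezgon) insert -ez- after the first vowel.
The other patterns: stems whose last vowel is 'e' delete the last vowel and add -ar; stems whose last vowel is 'i' add -ori.
So denom → deeznom.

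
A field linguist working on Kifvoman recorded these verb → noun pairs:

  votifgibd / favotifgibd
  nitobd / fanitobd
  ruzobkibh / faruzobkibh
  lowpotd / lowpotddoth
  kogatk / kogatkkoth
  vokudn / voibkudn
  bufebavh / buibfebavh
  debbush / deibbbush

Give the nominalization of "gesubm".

"gesubm" has second-to-last letter 'b'. The stems whose second-to-last letter is 'b' (votifgibd → favotifgibd, nitobd → fanitobd, ruzobkibh → faruzobkibh) add the prefix fa-.
The other patterns: stems whose second-to-last letter is 't' double the final consonant and add -oth; stems whose second-to-last letter is 'd', 's' or 'v' insert -ib- after the first vowel.
So gesubm → fagesubm.

fagesubm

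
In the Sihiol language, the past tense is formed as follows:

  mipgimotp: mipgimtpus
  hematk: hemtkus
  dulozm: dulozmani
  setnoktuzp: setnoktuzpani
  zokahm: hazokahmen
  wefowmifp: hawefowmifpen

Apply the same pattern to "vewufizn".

vewufiznani

mipgimotp and setnoktuzp both end in -p yet inflect differently (mipgimtpus, setnoktuzpani), so the final letter is not what conditions the rule; the second-to-last letter is.
"vewufizn" has second-to-last letter 'z'. The stems whose second-to-last letter is 'z' (dulozm → dulozmani, setnoktuzp → setnoktuzpani) add -ani.
The other patterns: stems whose second-to-last letter is 't' delete the last vowel and add -us; stems whose second-to-last letter is 'f' or 'h' add ha- … -en around the stem.
So vewufizn → vewufiznani.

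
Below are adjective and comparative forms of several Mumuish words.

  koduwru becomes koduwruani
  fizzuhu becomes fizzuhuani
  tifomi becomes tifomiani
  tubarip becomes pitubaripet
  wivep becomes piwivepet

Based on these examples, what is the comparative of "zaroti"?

tifomi and tubarip both have last vowel 'i' yet inflect differently (tifomiani, pitubaripet), so the last vowel is not what conditions the rule; whether the stem ends in a vowel or a consonant is.
"zaroti" ends in a vowel. The stems ending in a vowel (koduwru → koduwruani, fizzuhu → fizzuhuani, tifomi → tifomiani) add -ani.
The other pattern: stems ending in a consonant add pi- … -et around the stem.
So zaroti → zarotiani.

zarotiani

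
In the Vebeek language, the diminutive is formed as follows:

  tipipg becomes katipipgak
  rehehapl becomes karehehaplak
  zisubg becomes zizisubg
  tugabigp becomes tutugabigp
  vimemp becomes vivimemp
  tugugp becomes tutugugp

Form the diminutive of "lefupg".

kalefupgak

tipipg and zisubg both end in -g yet inflect differently (katipipgak, zizisubg), so the final letter is not what conditions the rule; the second-to-last letter is.
"lefupg" has second-to-last letter 'p'. The stems whose second-to-last letter is 'p' (tipipg → katipipgak, rehehapl → karehehaplak) add ka- … -ak around the stem.
The other pattern: stems whose second-to-last letter is 'b', 'g' or 'm' repeat the first consonant+vowel as a prefix.
So lefupg → kalefupgak.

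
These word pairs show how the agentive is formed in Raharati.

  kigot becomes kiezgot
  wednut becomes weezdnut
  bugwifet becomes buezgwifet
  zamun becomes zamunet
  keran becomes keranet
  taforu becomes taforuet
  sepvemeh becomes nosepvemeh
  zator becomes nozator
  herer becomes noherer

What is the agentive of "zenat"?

zeeznat

wednut and zamun both have last vowel 'u' yet inflect differently (weezdnut, zamunet), so the last vowel is not what conditions the rule; the final letter is.
"zenat" ends in -t. The stems ending in -t (kigot → kiezgot, wednut → weezdnut, bugwifet → buezgwifet) insert -ez- after the first vowel.
So zenat → zeeznat.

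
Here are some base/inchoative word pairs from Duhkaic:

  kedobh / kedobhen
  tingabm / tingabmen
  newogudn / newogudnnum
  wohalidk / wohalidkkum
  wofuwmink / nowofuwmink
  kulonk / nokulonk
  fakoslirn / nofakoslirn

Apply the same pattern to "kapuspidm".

"kapuspidm" has second-to-last letter 'd'. The stems whose second-to-last letter is 'd' (newogudn → newogudnnum, wohalidk → wohalidkkum) double the final consonant and add -um.
So kapuspidm → kapuspidmmum.

kapuspidmmum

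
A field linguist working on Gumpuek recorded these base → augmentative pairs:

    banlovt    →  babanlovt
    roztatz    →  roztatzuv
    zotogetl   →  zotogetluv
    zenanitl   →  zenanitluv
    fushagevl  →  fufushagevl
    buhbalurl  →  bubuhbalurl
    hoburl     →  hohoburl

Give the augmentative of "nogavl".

"nogavl" has second-to-last letter 'v'. The stems whose second-to-last letter is 'v' (banlovt → babanlovt, fushagevl → fufushagevl) repeat the first consonant+vowel as a prefix.
So nogavl → nonogavl.

nonogavl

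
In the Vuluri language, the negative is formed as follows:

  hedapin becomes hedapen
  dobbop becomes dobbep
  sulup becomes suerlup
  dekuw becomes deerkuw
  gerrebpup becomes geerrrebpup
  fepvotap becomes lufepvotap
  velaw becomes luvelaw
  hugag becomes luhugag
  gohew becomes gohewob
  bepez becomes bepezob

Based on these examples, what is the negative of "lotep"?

dobbop and sulup both end in -p yet inflect differently (dobbep, suerlup), so the final letter is not what conditions the rule; the last vowel is.
"lotep" has last vowel 'e'. The stems whose last vowel is 'e' (gohew → gohewob, bepez → bepezob) add -ob.
The other patterns: stems whose last vowel is 'i' or 'o' change the last vowel to 'e'; stems whose last vowel is 'u' insert -er- after the first vowel; stems whose last vowel is 'a' add the prefix lu-.
So lotep → lotepob.

lotepob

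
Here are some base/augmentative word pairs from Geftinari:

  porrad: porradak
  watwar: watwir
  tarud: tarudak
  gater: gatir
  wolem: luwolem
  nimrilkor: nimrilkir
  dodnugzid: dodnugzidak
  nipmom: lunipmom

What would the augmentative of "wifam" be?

porrad and watwar both have last vowel 'a' yet inflect differently (porradak, watwir), so the last vowel is not what conditions the rule; the final letter is.
"wifam" ends in -m. The stems ending in -m (wolem → luwolem, nipmom → lunipmom) add the prefix lu-.
The other patterns: stems ending in -d add -ak; stems ending in -r change the last vowel to 'i'.
So wifam → luwifam.

luwifam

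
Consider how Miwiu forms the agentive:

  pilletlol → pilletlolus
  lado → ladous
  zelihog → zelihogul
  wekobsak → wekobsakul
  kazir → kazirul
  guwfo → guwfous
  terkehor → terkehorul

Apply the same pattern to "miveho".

lado and zelihog both have last vowel 'o' yet inflect differently (ladous, zelihogul), so the last vowel is not what conditions the rule; the final letter is.
"miveho" ends in -o. The stems ending in -o (lado → ladous, guwfo → guwfous) add -us.
The other pattern: stems ending in -g, -k or -r add -ul.
So miveho → mivehous.

mivehous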